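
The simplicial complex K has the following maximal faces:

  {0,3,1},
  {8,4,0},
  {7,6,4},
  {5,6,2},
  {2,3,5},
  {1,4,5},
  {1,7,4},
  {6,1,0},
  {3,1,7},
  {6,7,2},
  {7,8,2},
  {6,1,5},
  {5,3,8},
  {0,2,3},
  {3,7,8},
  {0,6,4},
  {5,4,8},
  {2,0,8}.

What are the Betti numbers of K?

b_0 = 1, b_1 = 1, b_2 = 0.

K has 9 vertices, 27 edges, 18 triangles.
rank ∂_0 = 0, rank ∂_1 = 8 ⇒ b_0 = 9 − 0 − 8 = 1; all invariant factors of ∂_1 are 1 so no torsion. So H_0 = Z.
rank ∂_1 = 8, rank ∂_2 = 18 ⇒ b_1 = 27 − 8 − 18 = 1; ∂_2 has invariant factor(s) [2] giving torsion. So H_1 = Z ⊕ Z/2.
rank ∂_2 = 18, rank ∂_3 = 0 ⇒ b_2 = 18 − 18 − 0 = 0. So H_2 = 0.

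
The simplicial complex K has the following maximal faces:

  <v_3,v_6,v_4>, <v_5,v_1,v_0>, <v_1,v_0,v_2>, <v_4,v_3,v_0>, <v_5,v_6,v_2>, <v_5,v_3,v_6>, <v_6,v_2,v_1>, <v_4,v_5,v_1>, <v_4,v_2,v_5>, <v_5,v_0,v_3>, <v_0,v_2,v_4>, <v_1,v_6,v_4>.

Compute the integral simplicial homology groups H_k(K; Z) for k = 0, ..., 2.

H_0 ≅ Z,  H_1 ≅ Z/2,  H_2 = 0.

Order the vertices as v_0 < v_1 < v_2 < v_3 < v_4 < v_5 < v_6. Listing each simplex with vertices in this order, K has dimension 2 with simplices:

  0-simplices (7): [v_0], [v_1], [v_2], [v_3], [v_4], [v_5], [v_6]
  1-simplices (18): (18 of them)
  2-simplices (12): (12 of them)

so the chain groups are C_0 ≅ Z^7, C_1 ≅ Z^18, C_2 ≅ Z^12.

Boundary ∂_1: C_1 → C_0 is given by ∂[p,q] = [q] − [p]. For instance
  ∂[v_0,v_2] = [v_2] − [v_0].
As a 7×18 matrix over Z this has rank 6, with invariant factors (1,1,1,1,1,1).

∂_2: C_2 → C_1 sends each 2-simplex [p,q,r] to [q,r] − [p,r] + [p,q]. For instance
  ∂[v_3,v_5,v_6] = [v_5,v_6] − [v_3,v_6] + [v_3,v_5],
  ∂[v_0,v_1,v_5] = [v_1,v_5] − [v_0,v_5] + [v_0,v_1].
This gives a 18×12 integer matrix of rank 12; reducing to Smith normal form yields diagonal entries (1,1,1,1,1,1,1,1,1,1,1,2).

Now H_k = ker ∂_k / im ∂_{k+1}, so:

  H_0: rank C_0 − rank ∂_1 = 7 − 6 = 1, and the invariant factors of ∂_1 are all 1, so H_0 ≅ Z.
  H_1: rank ker ∂_1 − rank ∂_2 = (18 − 6) − 12 = 0, and ∂_2 has invariant factor 2 > 1, so H_1 ≅ Z/2.
  H_2: rank ker ∂_2 − rank ∂_3 = (12 − 12) − 0 = 0, and there is no ∂_3, so H_2 ≅ 0.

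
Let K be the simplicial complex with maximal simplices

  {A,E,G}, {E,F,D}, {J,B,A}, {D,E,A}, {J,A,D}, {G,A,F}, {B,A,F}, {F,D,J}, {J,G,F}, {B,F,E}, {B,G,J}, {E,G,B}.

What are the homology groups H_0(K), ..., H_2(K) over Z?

Order the vertices as A < B < D < E < F < G < J. Listing each simplex with vertices in this order, K has dimension 2 with simplices:

  0-simplices (7): A, B, D, E, F, G, J
  1-simplices (18): AB, AD, AE, AF, AG, AJ, BE, BF, BG, BJ, DE, DF, DJ, EF, EG, FG, FJ, GJ
  2-simplices (12): ABF, ABJ, ADE, ADJ, AEG, AFG, BEF, BEG, BGJ, DEF, DFJ, FGJ

giving chain groups C_0 ≅ Z^7, C_1 ≅ Z^18, C_2 ≅ Z^12.

Boundary ∂_1: C_1 → C_0 is given by ∂[p,q] = [q] − [p].
As a 7×18 matrix over Z this has rank 6, with invariant factors (1,1,1,1,1,1).

∂_2: C_2 → C_1 acts by ∂[p,q,r] = [q,r] − [p,r] + [p,q]. For instance
  ∂BGJ = GJ − BJ + BG,
  ∂DEF = EF − DF + DE.
As a 18×12 matrix over Z this has rank 12, with invariant factors (1,1,1,1,1,1,1,1,1,1,1,2).

From H_k ≅ ker(∂_k) / im(∂_{k+1}) we obtain:

  H_0: rank C_0 − rank ∂_1 = 7 − 6 = 1, and the invariant factors of ∂_1 are all 1, so H_0 = Z.
  H_1: rank ker ∂_1 − rank ∂_2 = (18 − 6) − 12 = 0, and ∂_2 has invariant factor 2 > 1, so H_1 = Z_2.
  H_2: rank ker ∂_2 − rank ∂_3 = (12 − 12) − 0 = 0, and there is no ∂_3, so H_2 = 0.

H_0 ≅ Z,  H_1 ≅ Z_2,  H_2 = 0.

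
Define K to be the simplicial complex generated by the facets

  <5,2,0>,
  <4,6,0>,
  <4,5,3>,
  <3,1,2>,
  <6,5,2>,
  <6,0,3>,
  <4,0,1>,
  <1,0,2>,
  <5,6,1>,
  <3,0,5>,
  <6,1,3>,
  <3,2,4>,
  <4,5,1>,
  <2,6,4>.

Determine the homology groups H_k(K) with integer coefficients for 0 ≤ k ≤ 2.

Take the total order 0 < 1 < 2 < 3 < 4 < 5 < 6 on the vertex set. Then K (dimension 2) consists of the simplices:

  0-simplices (7): [0], [1], [2], [3], [4], [5], [6]
  1-simplices (21): [0,1], [0,2], [0,3], [0,4], [0,5], [0,6], [1,2], [1,3], [1,4], [1,5], [1,6], [2,3], [2,4], [2,5], [2,6], [3,4], [3,5], [3,6], [4,5], [4,6], [5,6]
  2-simplices (14): [0,1,2], [0,1,4], [0,2,5], [0,3,5], [0,3,6], [0,4,6], [1,2,3], [1,3,6], [1,4,5], [1,5,6], [2,3,4], [2,4,6], [2,5,6], [3,4,5]

so the chain groups are C_0 ≅ Z^7, C_1 ≅ Z^21, C_2 ≅ Z^14.

Boundary ∂_1: C_1 → C_0 is given by ∂[p,q] = [q] − [p].
The 7×21 boundary matrix has rank 6 and Smith normal form diag(1,1,1,1,1,1).

Boundary ∂_2: C_2 → C_1 sends each 2-simplex [p,q,r] to [q,r] − [p,r] + [p,q]. For instance
  ∂[0,3,5] = [3,5] − [0,5] + [0,3],
  ∂[1,3,6] = [3,6] − [1,6] + [1,3].
The 21×14 boundary matrix has rank 13 and Smith normal form diag(1,1,1,1,1,1,1,1,1,1,1,1,1).

Now H_k = ker ∂_k / im ∂_{k+1}, so:

  H_0: rank C_0 − rank ∂_1 = 7 − 6 = 1, and the invariant factors of ∂_1 are all 1, so H_0 ≅ Z.
  H_1: rank ker ∂_1 − rank ∂_2 = (21 − 6) − 13 = 2, and the invariant factors of ∂_2 are all 1, so H_1 ≅ Z^2.
  H_2: rank ker ∂_2 − rank ∂_3 = (14 − 13) − 0 = 1, and there is no ∂_3, so H_2 ≅ Z.

As a check, the Euler characteristic is 7 − 21 + 14 = 0, which agrees with 1 − 2 + 1 = 0.
(K is a triangulation of the torus T^2.)

H_0 = Z,  H_1 = Z^2,  H_2 = Z.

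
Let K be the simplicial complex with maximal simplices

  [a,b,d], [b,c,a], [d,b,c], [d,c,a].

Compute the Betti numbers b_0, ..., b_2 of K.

K has 4 vertices, 6 edges, 4 triangles.
rank ∂_0 = 0, rank ∂_1 = 3 ⇒ b_0 = 4 − 0 − 3 = 1; all invariant factors of ∂_1 are 1 so no torsion. So H_0 ≅ Z.
rank ∂_1 = 3, rank ∂_2 = 3 ⇒ b_1 = 6 − 3 − 3 = 0; all invariant factors of ∂_2 are 1 so no torsion. So H_1 ≅ 0.
rank ∂_2 = 3, rank ∂_3 = 0 ⇒ b_2 = 4 − 3 − 0 = 1. So H_2 ≅ Z.

b_0 = 1, b_1 = 0, b_2 = 1.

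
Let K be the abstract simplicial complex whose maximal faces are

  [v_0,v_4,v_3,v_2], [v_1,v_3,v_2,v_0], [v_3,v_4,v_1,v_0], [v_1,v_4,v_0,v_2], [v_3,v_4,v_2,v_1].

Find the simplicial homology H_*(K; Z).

Order the vertices as v_0 < v_1 < v_2 < v_3 < v_4. Listing each simplex with vertices in this order, K has dimension 3 with simplices:

  0-simplices (5): [v_0], [v_1], [v_2], [v_3], [v_4]
  1-simplices (10): [v_0,v_1], [v_0,v_2], [v_0,v_3], [v_0,v_4], [v_1,v_2], [v_1,v_3], [v_1,v_4], [v_2,v_3], [v_2,v_4], [v_3,v_4]
  2-simplices (10): [v_0,v_1,v_2], [v_0,v_1,v_3], [v_0,v_1,v_4], [v_0,v_2,v_3], [v_0,v_2,v_4], [v_0,v_3,v_4], [v_1,v_2,v_3], [v_1,v_2,v_4], [v_1,v_3,v_4], [v_2,v_3,v_4]
  3-simplices (5): [v_0,v_1,v_2,v_3], [v_0,v_1,v_2,v_4], [v_0,v_1,v_3,v_4], [v_0,v_2,v_3,v_4], [v_1,v_2,v_3,v_4]

Hence C_0 ≅ Z^5, C_1 ≅ Z^10, C_2 ≅ Z^10, C_3 ≅ Z^5.

The boundary map ∂_1: C_1 → C_0 maps an edge to its endpoints' difference, ∂[p,q] = q − p. For instance
  ∂[v_0,v_3] = [v_3] − [v_0].
As a 5×10 matrix over Z this has rank 4, with invariant factors (1,1,1,1).

Boundary ∂_2: C_2 → C_1 maps a triangle to the signed sum of its edges. For instance
  ∂[v_0,v_1,v_3] = [v_1,v_3] − [v_0,v_3] + [v_0,v_1],
  ∂[v_0,v_1,v_4] = [v_1,v_4] − [v_0,v_4] + [v_0,v_1].
As a 10×10 matrix over Z this has rank 6, with invariant factors (1,1,1,1,1,1).

Boundary ∂_3: C_3 → C_2 sends each 3-simplex σ to the alternating sum Σ_i (−1)^i (σ with its i-th vertex removed). For instance
  ∂[v_0,v_1,v_3,v_4] = [v_1,v_3,v_4] − [v_0,v_3,v_4] + [v_0,v_1,v_4] − [v_0,v_1,v_3],
  ∂[v_0,v_1,v_2,v_3] = [v_1,v_2,v_3] − [v_0,v_2,v_3] + [v_0,v_1,v_3] − [v_0,v_1,v_2].
As a 10×5 matrix over Z this has rank 4, with invariant factors (1,1,1,1).

Now H_k = ker ∂_k / im ∂_{k+1}, so:

  H_0: rank C_0 − rank ∂_1 = 5 − 4 = 1, and the invariant factors of ∂_1 are all 1, so H_0 ≅ Z.
  H_1: rank ker ∂_1 − rank ∂_2 = (10 − 4) − 6 = 0, and the invariant factors of ∂_2 are all 1, so H_1 ≅ 0.
  H_2: rank ker ∂_2 − rank ∂_3 = (10 − 6) − 4 = 0, and the invariant factors of ∂_3 are all 1, so H_2 ≅ 0.
  H_3: rank ker ∂_3 − rank ∂_4 = (5 − 4) − 0 = 1, and there is no ∂_4, so H_3 ≅ Z.

(K is a triangulation of the 3-sphere S^3.)

H_0 ≅ Z,  H_1 = 0,  H_2 = 0,  H_3 ≅ Z.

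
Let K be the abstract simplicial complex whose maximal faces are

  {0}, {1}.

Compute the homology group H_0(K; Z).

H_0 ≅ Z^2.

Order the vertices as 0 < 1. Listing each simplex with vertices in this order, K has dimension 0 with simplices:

  0-simplices (2): [0], [1]

so the chain groups are C_0 ≅ Z^2.

Reading off H_k = ker ∂_k / im ∂_{k+1}:

  H_0: rank C_0 − rank ∂_1 = 2 − 0 = 2, and there is no ∂_1, so H_0 ≅ Z^2.

(K is a triangulation of a set of 2 points.)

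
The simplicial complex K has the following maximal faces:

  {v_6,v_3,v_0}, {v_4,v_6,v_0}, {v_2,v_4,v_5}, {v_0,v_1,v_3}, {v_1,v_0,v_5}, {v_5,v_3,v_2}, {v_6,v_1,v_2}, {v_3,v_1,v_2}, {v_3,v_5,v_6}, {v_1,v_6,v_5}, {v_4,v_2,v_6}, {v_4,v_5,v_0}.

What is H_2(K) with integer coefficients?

H_2 ≅ 0.

Order the vertices as v_0 < v_1 < v_2 < v_3 < v_4 < v_5 < v_6. Listing each simplex with vertices in this order, K has dimension 2 with simplices:

  0-simplices (7): [v_0], [v_1], [v_2], [v_3], [v_4], [v_5], [v_6]
  1-simplices (18): (18 of them)
  2-simplices (12): (12 of them)

so the chain groups are C_0 ≅ Z^7, C_1 ≅ Z^18, C_2 ≅ Z^12.

∂_1: C_1 → C_0 maps an edge to its endpoints' difference, ∂[p,q] = q − p. For instance
  ∂[v_1,v_6] = [v_6] − [v_1].
As a 7×18 matrix over Z this has rank 6, with invariant factors (1,1,1,1,1,1).

The boundary map ∂_2: C_2 → C_1 sends each 2-simplex [p,q,r] to [q,r] − [p,r] + [p,q]. For instance
  ∂[v_0,v_1,v_3] = [v_1,v_3] − [v_0,v_3] + [v_0,v_1],
  ∂[v_2,v_3,v_5] = [v_3,v_5] − [v_2,v_5] + [v_2,v_3].
The 18×12 boundary matrix has rank 12 and Smith normal form diag(1,1,1,1,1,1,1,1,1,1,1,2).

From H_k ≅ ker(∂_k) / im(∂_{k+1}) we obtain:

  H_2: rank ker ∂_2 − rank ∂_3 = (12 − 12) − 0 = 0, and there is no ∂_3, so H_2 = 0.

(K is a triangulation of the real projective plane RP^2.)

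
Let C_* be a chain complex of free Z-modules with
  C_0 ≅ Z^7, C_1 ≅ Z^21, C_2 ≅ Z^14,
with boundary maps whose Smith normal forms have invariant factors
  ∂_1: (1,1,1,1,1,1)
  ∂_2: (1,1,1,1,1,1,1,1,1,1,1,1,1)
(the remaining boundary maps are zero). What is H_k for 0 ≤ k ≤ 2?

H_0: b_0 = 7 − 0 − 6 = 1; torsion from ∂_1 factors > 1: none. So H_0 ≅ Z.
H_1: b_1 = 21 − 6 − 13 = 2; torsion from ∂_2 factors > 1: none. So H_1 ≅ Z^2.
H_2: b_2 = 14 − 13 − 0 = 1; torsion from ∂_3 factors > 1: none. So H_2 ≅ Z.

H_0 ≅ Z,  H_1 ≅ Z^2,  H_2 ≅ Z.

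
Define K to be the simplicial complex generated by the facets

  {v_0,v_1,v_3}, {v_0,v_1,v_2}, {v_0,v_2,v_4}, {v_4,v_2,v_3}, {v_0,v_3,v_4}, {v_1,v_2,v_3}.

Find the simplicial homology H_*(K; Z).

K has 5 vertices, 9 edges, 6 triangles.
rank ∂_0 = 0, rank ∂_1 = 4 ⇒ b_0 = 5 − 0 − 4 = 1; all invariant factors of ∂_1 are 1 so no torsion. So H_0 = Z.
rank ∂_1 = 4, rank ∂_2 = 5 ⇒ b_1 = 9 − 4 − 5 = 0; all invariant factors of ∂_2 are 1 so no torsion. So H_1 = 0.
rank ∂_2 = 5, rank ∂_3 = 0 ⇒ b_2 = 6 − 5 − 0 = 1. So H_2 = Z.

H_0 ≅ Z,  H_1 = 0,  H_2 ≅ Z.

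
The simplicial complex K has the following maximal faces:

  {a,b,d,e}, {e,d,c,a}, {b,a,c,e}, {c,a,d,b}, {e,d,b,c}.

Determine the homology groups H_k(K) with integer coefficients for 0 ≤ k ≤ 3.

H_0 ≅ Z,  H_1 = 0,  H_2 = 0,  H_3 ≅ Z.

Order the vertices as a < b < c < d < e. Listing each simplex with vertices in this order, K has dimension 3 with simplices:

  0-simplices (5): a, b, c, d, e
  1-simplices (10): ab, ac, ad, ae, bc, bd, be, cd, ce, de
  2-simplices (10): abc, abd, abe, acd, ace, ade, bcd, bce, bde, cde
  3-simplices (5): abcd, abce, abde, acde, bcde

giving chain groups C_0 ≅ Z^5, C_1 ≅ Z^10, C_2 ≅ Z^10, C_3 ≅ Z^5.

Boundary ∂_1: C_1 → C_0 sends each edge [p,q] (with p < q) to q − p. For instance
  ∂be = e − b.
This gives a 5×10 integer matrix of rank 4; reducing to Smith normal form yields diagonal entries (1,1,1,1).

Boundary ∂_2: C_2 → C_1 maps a triangle to the signed sum of its edges. For instance
  ∂cde = de − ce + cd,
  ∂acd = cd − ad + ac.
This gives a 10×10 integer matrix of rank 6; reducing to Smith normal form yields diagonal entries (1,1,1,1,1,1).

The boundary map ∂_3: C_3 → C_2 sends each 3-simplex σ to the alternating sum Σ_i (−1)^i (σ with its i-th vertex removed). For instance
  ∂bcde = cde − bde + bce − bcd,
  ∂abce = bce − ace + abe − abc.
The 10×5 boundary matrix has rank 4 and Smith normal form diag(1,1,1,1).

Computing H_k = (kernel of ∂_k) / (image of ∂_{k+1}):

  H_0: rank C_0 − rank ∂_1 = 5 − 4 = 1, and the invariant factors of ∂_1 are all 1, so H_0 = Z.
  H_1: rank ker ∂_1 − rank ∂_2 = (10 − 4) − 6 = 0, and the invariant factors of ∂_2 are all 1, so H_1 = 0.
  H_2: rank ker ∂_2 − rank ∂_3 = (10 − 6) − 4 = 0, and the invariant factors of ∂_3 are all 1, so H_2 = 0.
  H_3: rank ker ∂_3 − rank ∂_4 = (5 − 4) − 0 = 1, and there is no ∂_4, so H_3 = Z.

As a check, the Euler characteristic is 5 − 10 + 10 − 5 = 0, which agrees with 1 − 0 + 0 − 1 = 0.
(K is a triangulation of the 3-sphere S^3.)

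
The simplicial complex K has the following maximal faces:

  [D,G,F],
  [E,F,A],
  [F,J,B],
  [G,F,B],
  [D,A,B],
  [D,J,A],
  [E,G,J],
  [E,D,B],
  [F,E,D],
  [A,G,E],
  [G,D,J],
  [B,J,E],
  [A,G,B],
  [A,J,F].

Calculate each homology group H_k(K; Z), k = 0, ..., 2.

Take the total order A < B < D < E < F < G < J on the vertex set. Then K (dimension 2) consists of the simplices:

  0-simplices (7): A, B, D, E, F, G, J
  1-simplices (21): AB, AD, AE, AF, AG, AJ, BD, BE, BF, BG, BJ, DE, DF, DG, DJ, EF, EG, EJ, FG, FJ, GJ
  2-simplices (14): ABD, ABG, ADJ, AEF, AEG, AFJ, BDE, BEJ, BFG, BFJ, DEF, DFG, DGJ, EGJ

Hence C_0 ≅ Z^7, C_1 ≅ Z^21, C_2 ≅ Z^14.

Boundary ∂_1: C_1 → C_0 maps an edge to its endpoints' difference, ∂[p,q] = q − p. For instance
  ∂AJ = J − A.
This gives a 7×21 integer matrix of rank 6; reducing to Smith normal form yields diagonal entries (1,1,1,1,1,1).

∂_2: C_2 → C_1 sends each 2-simplex [p,q,r] to [q,r] − [p,r] + [p,q]. For instance
  ∂AEF = EF − AF + AE,
  ∂ADJ = DJ − AJ + AD.
As a 21×14 matrix over Z this has rank 13, with invariant factors (1,1,1,1,1,1,1,1,1,1,1,1,1).

Computing H_k = (kernel of ∂_k) / (image of ∂_{k+1}):

  H_0: rank C_0 − rank ∂_1 = 7 − 6 = 1, and the invariant factors of ∂_1 are all 1, so H_0 ≅ Z.
  H_1: rank ker ∂_1 − rank ∂_2 = (21 − 6) − 13 = 2, and the invariant factors of ∂_2 are all 1, so H_1 ≅ Z^2.
  H_2: rank ker ∂_2 − rank ∂_3 = (14 − 13) − 0 = 1, and there is no ∂_3, so H_2 ≅ Z.

(K is a triangulation of the torus T^2.)

H_0 ≅ Z,  H_1 ≅ Z^2,  H_2 ≅ Z.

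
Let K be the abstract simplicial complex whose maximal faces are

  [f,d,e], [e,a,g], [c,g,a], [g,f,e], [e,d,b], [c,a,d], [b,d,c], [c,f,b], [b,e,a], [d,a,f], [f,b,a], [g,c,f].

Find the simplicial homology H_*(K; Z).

H_0 = Z,  H_1 = Z/2,  H_2 = 0.

Fix the vertex order a < b < c < d < e < f < g and write every simplex with vertices in increasing order. Then dim K = 2 and the simplices of K are:

  0-simplices (7): a, b, c, d, e, f, g
  1-simplices (18): ab, ac, ad, ae, af, ag, bc, bd, be, bf, cd, cf, cg, de, df, ef, eg, fg
  2-simplices (12): abe, abf, acd, acg, adf, aeg, bcd, bcf, bde, cfg, def, efg

Hence C_0 ≅ Z^7, C_1 ≅ Z^18, C_2 ≅ Z^12.

∂_1: C_1 → C_0 is given by ∂[p,q] = [q] − [p].
As a 7×18 matrix over Z this has rank 6, with invariant factors (1,1,1,1,1,1).

∂_2: C_2 → C_1 sends each 2-simplex [p,q,r] to [q,r] − [p,r] + [p,q]. For instance
  ∂abe = be − ae + ab,
  ∂adf = df − af + ad.
As a 18×12 matrix over Z this has rank 12, with invariant factors (1,1,1,1,1,1,1,1,1,1,1,2).

Now H_k = ker ∂_k / im ∂_{k+1}, so:

  H_0: rank C_0 − rank ∂_1 = 7 − 6 = 1, and the invariant factors of ∂_1 are all 1, so H_0 ≅ Z.
  H_1: rank ker ∂_1 − rank ∂_2 = (18 − 6) − 12 = 0, and ∂_2 has invariant factor 2 > 1, so H_1 ≅ Z/2.
  H_2: rank ker ∂_2 − rank ∂_3 = (12 − 12) − 0 = 0, and there is no ∂_3, so H_2 ≅ 0.

As a check, the Euler characteristic is 7 − 18 + 12 = 1, which agrees with 1 − 0 + 0 = 1.
(K is a triangulation of the real projective plane RP^2.)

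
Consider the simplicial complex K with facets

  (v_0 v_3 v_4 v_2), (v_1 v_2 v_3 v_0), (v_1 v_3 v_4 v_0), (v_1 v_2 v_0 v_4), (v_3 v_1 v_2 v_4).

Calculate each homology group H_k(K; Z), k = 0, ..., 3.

H_0 ≅ Z,  H_1 = 0,  H_2 = 0,  H_3 ≅ Z.

Take the total order v_0 < v_1 < v_2 < v_3 < v_4 on the vertex set. Then K (dimension 3) consists of the simplices:

  0-simplices (5): [v_0], [v_1], [v_2], [v_3], [v_4]
  1-simplices (10): [v_0,v_1], [v_0,v_2], [v_0,v_3], [v_0,v_4], [v_1,v_2], [v_1,v_3], [v_1,v_4], [v_2,v_3], [v_2,v_4], [v_3,v_4]
  2-simplices (10): [v_0,v_1,v_2], [v_0,v_1,v_3], [v_0,v_1,v_4], [v_0,v_2,v_3], [v_0,v_2,v_4], [v_0,v_3,v_4], [v_1,v_2,v_3], [v_1,v_2,v_4], [v_1,v_3,v_4], [v_2,v_3,v_4]
  3-simplices (5): [v_0,v_1,v_2,v_3], [v_0,v_1,v_2,v_4], [v_0,v_1,v_3,v_4], [v_0,v_2,v_3,v_4], [v_1,v_2,v_3,v_4]

so the chain groups are C_0 ≅ Z^5, C_1 ≅ Z^10, C_2 ≅ Z^10, C_3 ≅ Z^5.

The boundary map ∂_1: C_1 → C_0 maps an edge to its endpoints' difference, ∂[p,q] = q − p. For instance
  ∂[v_1,v_2] = [v_2] − [v_1].
The 5×10 boundary matrix has rank 4 and Smith normal form diag(1,1,1,1).

The boundary map ∂_2: C_2 → C_1 sends each 2-simplex [p,q,r] to [q,r] − [p,r] + [p,q]. For instance
  ∂[v_0,v_1,v_3] = [v_1,v_3] − [v_0,v_3] + [v_0,v_1],
  ∂[v_1,v_2,v_3] = [v_2,v_3] − [v_1,v_3] + [v_1,v_2].
As a 10×10 matrix over Z this has rank 6, with invariant factors (1,1,1,1,1,1).

Boundary ∂_3: C_3 → C_2 sends each 3-simplex σ to the alternating sum Σ_i (−1)^i (σ with its i-th vertex removed). For instance
  ∂[v_0,v_1,v_2,v_4] = [v_1,v_2,v_4] − [v_0,v_2,v_4] + [v_0,v_1,v_4] − [v_0,v_1,v_2],
  ∂[v_0,v_1,v_2,v_3] = [v_1,v_2,v_3] − [v_0,v_2,v_3] + [v_0,v_1,v_3] − [v_0,v_1,v_2].
This gives a 10×5 integer matrix of rank 4; reducing to Smith normal form yields diagonal entries (1,1,1,1).

Reading off H_k = ker ∂_k / im ∂_{k+1}:

  H_0: rank C_0 − rank ∂_1 = 5 − 4 = 1, and the invariant factors of ∂_1 are all 1, so H_0 = Z.
  H_1: rank ker ∂_1 − rank ∂_2 = (10 − 4) − 6 = 0, and the invariant factors of ∂_2 are all 1, so H_1 = 0.
  H_2: rank ker ∂_2 − rank ∂_3 = (10 − 6) − 4 = 0, and the invariant factors of ∂_3 are all 1, so H_2 = 0.
  H_3: rank ker ∂_3 − rank ∂_4 = (5 − 4) − 0 = 1, and there is no ∂_4, so H_3 = Z.

As a check, the Euler characteristic is 5 − 10 + 10 − 5 = 0, which agrees with 1 − 0 + 0 − 1 = 0.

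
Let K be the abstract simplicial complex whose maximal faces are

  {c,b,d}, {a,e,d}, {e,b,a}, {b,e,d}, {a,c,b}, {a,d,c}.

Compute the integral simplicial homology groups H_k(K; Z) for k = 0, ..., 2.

H_0 ≅ Z,  H_1 = 0,  H_2 ≅ Z.

Order the vertices as a < b < c < d < e. Listing each simplex with vertices in this order, K has dimension 2 with simplices:

  0-simplices (5): a, b, c, d, e
  1-simplices (9): ab, ac, ad, ae, bc, bd, be, cd, de
  2-simplices (6): abc, abe, acd, ade, bcd, bde

so the chain groups are C_0 ≅ Z^5, C_1 ≅ Z^9, C_2 ≅ Z^6.

Boundary ∂_1: C_1 → C_0 maps an edge to its endpoints' difference, ∂[p,q] = q − p. For instance
  ∂ac = c − a.
This gives a 5×9 integer matrix of rank 4; reducing to Smith normal form yields diagonal entries (1,1,1,1).

The boundary map ∂_2: C_2 → C_1 acts by ∂[p,q,r] = [q,r] − [p,r] + [p,q]. For instance
  ∂abc = bc − ac + ab,
  ∂abe = be − ae + ab.
The resulting 9×6 matrix has rank 5, and its Smith normal form has invariant factors (1,1,1,1,1).

From H_k ≅ ker(∂_k) / im(∂_{k+1}) we obtain:

  H_0: rank C_0 − rank ∂_1 = 5 − 4 = 1, and the invariant factors of ∂_1 are all 1, so H_0 = Z.
  H_1: rank ker ∂_1 − rank ∂_2 = (9 − 4) − 5 = 0, and the invariant factors of ∂_2 are all 1, so H_1 = 0.
  H_2: rank ker ∂_2 − rank ∂_3 = (6 − 5) − 0 = 1, and there is no ∂_3, so H_2 = Z.

As a check, the Euler characteristic is 5 − 9 + 6 = 2, which agrees with 1 − 0 + 1 = 2.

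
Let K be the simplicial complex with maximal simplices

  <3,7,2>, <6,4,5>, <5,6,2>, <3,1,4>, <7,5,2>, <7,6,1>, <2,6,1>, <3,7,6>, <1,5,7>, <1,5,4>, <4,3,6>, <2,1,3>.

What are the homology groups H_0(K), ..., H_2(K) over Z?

H_0 ≅ Z,  H_1 ≅ Z_2,  H_2 = 0.

Take the total order 1 < 2 < 3 < 4 < 5 < 6 < 7 on the vertex set. Then K (dimension 2) consists of the simplices:

  0-simplices (7): [1], [2], [3], [4], [5], [6], [7]
  1-simplices (18): [1,2], [1,3], [1,4], [1,5], [1,6], [1,7], [2,3], [2,5], [2,6], [2,7], [3,4], [3,6], [3,7], [4,5], [4,6], [5,6], [5,7], [6,7]
  2-simplices (12): [1,2,3], [1,2,6], [1,3,4], [1,4,5], [1,5,7], [1,6,7], [2,3,7], [2,5,6], [2,5,7], [3,4,6], [3,6,7], [4,5,6]

so the chain groups are C_0 ≅ Z^7, C_1 ≅ Z^18, C_2 ≅ Z^12.

The boundary map ∂_1: C_1 → C_0 is given by ∂[p,q] = [q] − [p]. For instance
  ∂[1,6] = [6] − [1].
As a 7×18 matrix over Z this has rank 6, with invariant factors (1,1,1,1,1,1).

Boundary ∂_2: C_2 → C_1 acts by ∂[p,q,r] = [q,r] − [p,r] + [p,q]. For instance
  ∂[4,5,6] = [5,6] − [4,6] + [4,5],
  ∂[1,6,7] = [6,7] − [1,7] + [1,6].
This gives a 18×12 integer matrix of rank 12; reducing to Smith normal form yields diagonal entries (1,1,1,1,1,1,1,1,1,1,1,2).

From H_k ≅ ker(∂_k) / im(∂_{k+1}) we obtain:

  H_0: rank C_0 − rank ∂_1 = 7 − 6 = 1, and the invariant factors of ∂_1 are all 1, so H_0 ≅ Z.
  H_1: rank ker ∂_1 − rank ∂_2 = (18 − 6) − 12 = 0, and ∂_2 has invariant factor 2 > 1, so H_1 ≅ Z_2.
  H_2: rank ker ∂_2 − rank ∂_3 = (12 − 12) − 0 = 0, and there is no ∂_3, so H_2 ≅ 0.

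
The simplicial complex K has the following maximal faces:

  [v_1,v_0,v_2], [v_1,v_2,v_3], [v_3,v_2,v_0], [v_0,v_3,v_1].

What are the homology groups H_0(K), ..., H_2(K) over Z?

Fix the vertex order v_0 < v_1 < v_2 < v_3 and write every simplex with vertices in increasing order. Then dim K = 2 and the simplices of K are:

  0-simplices (4): [v_0], [v_1], [v_2], [v_3]
  1-simplices (6): [v_0,v_1], [v_0,v_2], [v_0,v_3], [v_1,v_2], [v_1,v_3], [v_2,v_3]
  2-simplices (4): [v_0,v_1,v_2], [v_0,v_1,v_3], [v_0,v_2,v_3], [v_1,v_2,v_3]

Hence C_0 ≅ Z^4, C_1 ≅ Z^6, C_2 ≅ Z^4.

∂_1: C_1 → C_0 sends each edge [p,q] (with p < q) to q − p. For instance
  ∂[v_0,v_3] = [v_3] − [v_0].
As a 4×6 matrix over Z this has rank 3, with invariant factors (1,1,1).

The boundary map ∂_2: C_2 → C_1 acts by ∂[p,q,r] = [q,r] − [p,r] + [p,q]. For instance
  ∂[v_0,v_2,v_3] = [v_2,v_3] − [v_0,v_3] + [v_0,v_2],
  ∂[v_1,v_2,v_3] = [v_2,v_3] − [v_1,v_3] + [v_1,v_2].
As a 6×4 matrix over Z this has rank 3, with invariant factors (1,1,1).

Computing H_k = (kernel of ∂_k) / (image of ∂_{k+1}):

  H_0: rank C_0 − rank ∂_1 = 4 − 3 = 1, and the invariant factors of ∂_1 are all 1, so H_0 ≅ Z.
  H_1: rank ker ∂_1 − rank ∂_2 = (6 − 3) − 3 = 0, and the invariant factors of ∂_2 are all 1, so H_1 ≅ 0.
  H_2: rank ker ∂_2 − rank ∂_3 = (4 − 3) − 0 = 1, and there is no ∂_3, so H_2 ≅ Z.

H_0 ≅ Z,  H_1 = 0,  H_2 ≅ Z.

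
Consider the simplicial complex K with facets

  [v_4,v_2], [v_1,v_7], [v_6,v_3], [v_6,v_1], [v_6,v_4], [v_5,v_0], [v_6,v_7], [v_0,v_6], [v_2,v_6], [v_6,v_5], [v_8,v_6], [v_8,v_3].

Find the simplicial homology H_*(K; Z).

H_0 ≅ Z,  H_1 ≅ Z^4.

Take the total order v_0 < v_1 < v_2 < v_3 < v_4 < v_5 < v_6 < v_7 < v_8 on the vertex set. Then K (dimension 1) consists of the simplices:

  0-simplices (9): [v_0], [v_1], [v_2], [v_3], [v_4], [v_5], [v_6], [v_7], [v_8]
  1-simplices (12): [v_0,v_5], [v_0,v_6], [v_1,v_6], [v_1,v_7], [v_2,v_4], [v_2,v_6], [v_3,v_6], [v_3,v_8], [v_4,v_6], [v_5,v_6], [v_6,v_7], [v_6,v_8]

Hence C_0 ≅ Z^9, C_1 ≅ Z^12.

∂_1: C_1 → C_0 is given by ∂[p,q] = [q] − [p]. For instance
  ∂[v_3,v_8] = [v_8] − [v_3].
The 9×12 boundary matrix has rank 8 and Smith normal form diag(1,1,1,1,1,1,1,1).

From H_k ≅ ker(∂_k) / im(∂_{k+1}) we obtain:

  H_0: rank C_0 − rank ∂_1 = 9 − 8 = 1, and the invariant factors of ∂_1 are all 1, so H_0 = Z.
  H_1: rank ker ∂_1 − rank ∂_2 = (12 − 8) − 0 = 4, and there is no ∂_2, so H_1 = Z^4.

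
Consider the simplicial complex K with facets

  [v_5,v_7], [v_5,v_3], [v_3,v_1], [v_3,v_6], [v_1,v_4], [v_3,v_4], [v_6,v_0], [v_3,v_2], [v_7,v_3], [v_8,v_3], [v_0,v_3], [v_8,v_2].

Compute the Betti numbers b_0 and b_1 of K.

Order the vertices as v_0 < v_1 < v_2 < v_3 < v_4 < v_5 < v_6 < v_7 < v_8. Listing each simplex with vertices in this order, K has dimension 1 with simplices:

  0-simplices (9): [v_0], [v_1], [v_2], [v_3], [v_4], [v_5], [v_6], [v_7], [v_8]
  1-simplices (12): [v_0,v_3], [v_0,v_6], [v_1,v_3], [v_1,v_4], [v_2,v_3], [v_2,v_8], [v_3,v_4], [v_3,v_5], [v_3,v_6], [v_3,v_7], [v_3,v_8], [v_5,v_7]

so the chain groups are C_0 ≅ Z^9, C_1 ≅ Z^12.

Boundary ∂_1: C_1 → C_0 sends each edge [p,q] (with p < q) to q − p. For instance
  ∂[v_3,v_4] = [v_4] − [v_3].
This gives a 9×12 integer matrix of rank 8; reducing to Smith normal form yields diagonal entries (1,1,1,1,1,1,1,1).

From H_k ≅ ker(∂_k) / im(∂_{k+1}) we obtain:

  H_0: rank C_0 − rank ∂_1 = 9 − 8 = 1, and the invariant factors of ∂_1 are all 1, so H_0 = Z.
  H_1: rank ker ∂_1 − rank ∂_2 = (12 − 8) − 0 = 4, and there is no ∂_2, so H_1 = Z^4.

(K is a triangulation of a wedge of 4 circles.)

Hence the Betti numbers are b_0 = 1, b_1 = 4.

b_0 = 1, b_1 = 4.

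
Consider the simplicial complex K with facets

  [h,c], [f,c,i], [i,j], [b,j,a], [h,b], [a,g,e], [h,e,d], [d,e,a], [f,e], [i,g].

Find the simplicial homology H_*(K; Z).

H_0 ≅ Z,  H_1 ≅ Z^4,  H_2 = 0.

Fix the vertex order a < b < c < d < e < f < g < h < i < j and write every simplex with vertices in increasing order. Then dim K = 2 and the simplices of K are:

  0-simplices (10): a, b, c, d, e, f, g, h, i, j
  1-simplices (18): ab, ad, ae, ag, aj, bh, bj, cf, ch, ci, de, dh, ef, eg, eh, fi, gi, ij
  2-simplices (5): abj, ade, aeg, cfi, deh

Hence C_0 ≅ Z^10, C_1 ≅ Z^18, C_2 ≅ Z^5.

∂_1: C_1 → C_0 sends each edge [p,q] (with p < q) to q − p. For instance
  ∂eg = g − e.
The resulting 10×18 matrix has rank 9, and its Smith normal form has invariant factors (1,1,1,1,1,1,1,1,1).

∂_2: C_2 → C_1 maps a triangle to the signed sum of its edges. For instance
  ∂aeg = eg − ag + ae,
  ∂cfi = fi − ci + cf.
The resulting 18×5 matrix has rank 5, and its Smith normal form has invariant factors (1,1,1,1,1).

Now H_k = ker ∂_k / im ∂_{k+1}, so:

  H_0: rank C_0 − rank ∂_1 = 10 − 9 = 1, and the invariant factors of ∂_1 are all 1, so H_0 = Z.
  H_1: rank ker ∂_1 − rank ∂_2 = (18 − 9) − 5 = 4, and the invariant factors of ∂_2 are all 1, so H_1 = Z^4.
  H_2: rank ker ∂_2 − rank ∂_3 = (5 − 5) − 0 = 0, and there is no ∂_3, so H_2 = 0.

As a check, the Euler characteristic is 10 − 18 + 5 = -3, which agrees with 1 − 4 + 0 = -3.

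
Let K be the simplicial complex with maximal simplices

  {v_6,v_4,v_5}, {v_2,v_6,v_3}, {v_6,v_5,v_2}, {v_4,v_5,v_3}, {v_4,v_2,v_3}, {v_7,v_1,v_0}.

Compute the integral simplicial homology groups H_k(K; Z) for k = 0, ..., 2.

Fix the vertex order v_0 < v_1 < v_2 < v_3 < v_4 < v_5 < v_6 < v_7 and write every simplex with vertices in increasing order. Then dim K = 2 and the simplices of K are:

  0-simplices (8): [v_0], [v_1], [v_2], [v_3], [v_4], [v_5], [v_6], [v_7]
  1-simplices (13): [v_0,v_1], [v_0,v_7], [v_1,v_7], [v_2,v_3], [v_2,v_4], [v_2,v_5], [v_2,v_6], [v_3,v_4], [v_3,v_5], [v_3,v_6], [v_4,v_5], [v_4,v_6], [v_5,v_6]
  2-simplices (6): [v_0,v_1,v_7], [v_2,v_3,v_4], [v_2,v_3,v_6], [v_2,v_5,v_6], [v_3,v_4,v_5], [v_4,v_5,v_6]

so the chain groups are C_0 ≅ Z^8, C_1 ≅ Z^13, C_2 ≅ Z^6.

Boundary ∂_1: C_1 → C_0 maps an edge to its endpoints' difference, ∂[p,q] = q − p. For instance
  ∂[v_2,v_5] = [v_5] − [v_2].
This gives a 8×13 integer matrix of rank 6; reducing to Smith normal form yields diagonal entries (1,1,1,1,1,1).

The boundary map ∂_2: C_2 → C_1 acts by ∂[p,q,r] = [q,r] − [p,r] + [p,q]. For instance
  ∂[v_2,v_3,v_6] = [v_3,v_6] − [v_2,v_6] + [v_2,v_3],
  ∂[v_2,v_5,v_6] = [v_5,v_6] − [v_2,v_6] + [v_2,v_5].
This gives a 13×6 integer matrix of rank 6; reducing to Smith normal form yields diagonal entries (1,1,1,1,1,1).

Computing H_k = (kernel of ∂_k) / (image of ∂_{k+1}):

  H_0: rank C_0 − rank ∂_1 = 8 − 6 = 2, and the invariant factors of ∂_1 are all 1, so H_0 ≅ Z^2.
  H_1: rank ker ∂_1 − rank ∂_2 = (13 − 6) − 6 = 1, and the invariant factors of ∂_2 are all 1, so H_1 ≅ Z.
  H_2: rank ker ∂_2 − rank ∂_3 = (6 − 6) − 0 = 0, and there is no ∂_3, so H_2 ≅ 0.

H_0 ≅ Z^2,  H_1 ≅ Z,  H_2 = 0.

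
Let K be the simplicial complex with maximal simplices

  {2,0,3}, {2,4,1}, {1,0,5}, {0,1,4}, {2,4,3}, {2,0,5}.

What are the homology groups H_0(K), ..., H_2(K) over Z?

H_0 ≅ Z,  H_1 ≅ Z,  H_2 = 0.

Fix the vertex order 0 < 1 < 2 < 3 < 4 < 5 and write every simplex with vertices in increasing order. Then dim K = 2 and the simplices of K are:

  0-simplices (6): [0], [1], [2], [3], [4], [5]
  1-simplices (12): [0,1], [0,2], [0,3], [0,4], [0,5], [1,2], [1,4], [1,5], [2,3], [2,4], [2,5], [3,4]
  2-simplices (6): [0,1,4], [0,1,5], [0,2,3], [0,2,5], [1,2,4], [2,3,4]

Hence C_0 ≅ Z^6, C_1 ≅ Z^12, C_2 ≅ Z^6.

∂_1: C_1 → C_0 is given by ∂[p,q] = [q] − [p].
The resulting 6×12 matrix has rank 5, and its Smith normal form has invariant factors (1,1,1,1,1).

The boundary map ∂_2: C_2 → C_1 acts by ∂[p,q,r] = [q,r] − [p,r] + [p,q]. For instance
  ∂[0,1,5] = [1,5] − [0,5] + [0,1],
  ∂[0,2,5] = [2,5] − [0,5] + [0,2].
The 12×6 boundary matrix has rank 6 and Smith normal form diag(1,1,1,1,1,1).

Reading off H_k = ker ∂_k / im ∂_{k+1}:

  H_0: rank C_0 − rank ∂_1 = 6 − 5 = 1, and the invariant factors of ∂_1 are all 1, so H_0 = Z.
  H_1: rank ker ∂_1 − rank ∂_2 = (12 − 5) − 6 = 1, and the invariant factors of ∂_2 are all 1, so H_1 = Z.
  H_2: rank ker ∂_2 − rank ∂_3 = (6 − 6) − 0 = 0, and there is no ∂_3, so H_2 = 0.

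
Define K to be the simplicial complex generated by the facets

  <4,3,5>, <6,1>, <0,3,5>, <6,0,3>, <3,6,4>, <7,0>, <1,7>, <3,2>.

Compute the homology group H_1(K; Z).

Fix the vertex order 0 < 1 < 2 < 3 < 4 < 5 < 6 < 7 and write every simplex with vertices in increasing order. Then dim K = 2 and the simplices of K are:

  0-simplices (8): [0], [1], [2], [3], [4], [5], [6], [7]
  1-simplices (12): [0,3], [0,5], [0,6], [0,7], [1,6], [1,7], [2,3], [3,4], [3,5], [3,6], [4,5], [4,6]
  2-simplices (4): [0,3,5], [0,3,6], [3,4,5], [3,4,6]

so the chain groups are C_0 ≅ Z^8, C_1 ≅ Z^12, C_2 ≅ Z^4.

The boundary map ∂_1: C_1 → C_0 sends each edge [p,q] (with p < q) to q − p.
The resulting 8×12 matrix has rank 7, and its Smith normal form has invariant factors (1,1,1,1,1,1,1).

The boundary map ∂_2: C_2 → C_1 acts by ∂[p,q,r] = [q,r] − [p,r] + [p,q]. For instance
  ∂[0,3,6] = [3,6] − [0,6] + [0,3],
  ∂[3,4,6] = [4,6] − [3,6] + [3,4].
As a 12×4 matrix over Z this has rank 4, with invariant factors (1,1,1,1).

Reading off H_k = ker ∂_k / im ∂_{k+1}:

  H_1: rank ker ∂_1 − rank ∂_2 = (12 − 7) − 4 = 1, and the invariant factors of ∂_2 are all 1, so H_1 ≅ Z.

H_1 ≅ Z.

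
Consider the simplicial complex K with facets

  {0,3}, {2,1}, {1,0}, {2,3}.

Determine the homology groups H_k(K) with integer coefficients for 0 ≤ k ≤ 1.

Order the vertices as 0 < 1 < 2 < 3. Listing each simplex with vertices in this order, K has dimension 1 with simplices:

  0-simplices (4): [0], [1], [2], [3]
  1-simplices (4): [0,1], [0,3], [1,2], [2,3]

so the chain groups are C_0 ≅ Z^4, C_1 ≅ Z^4.

The boundary map ∂_1: C_1 → C_0 sends each edge [p,q] (with p < q) to q − p.
This gives a 4×4 integer matrix of rank 3; reducing to Smith normal form yields diagonal entries (1,1,1).

Now H_k = ker ∂_k / im ∂_{k+1}, so:

  H_0: rank C_0 − rank ∂_1 = 4 − 3 = 1, and the invariant factors of ∂_1 are all 1, so H_0 ≅ Z.
  H_1: rank ker ∂_1 − rank ∂_2 = (4 − 3) − 0 = 1, and there is no ∂_2, so H_1 ≅ Z.

As a check, the Euler characteristic is 4 − 4 = 0, which agrees with 1 − 1 = 0.

H_0 ≅ Z,  H_1 ≅ Z.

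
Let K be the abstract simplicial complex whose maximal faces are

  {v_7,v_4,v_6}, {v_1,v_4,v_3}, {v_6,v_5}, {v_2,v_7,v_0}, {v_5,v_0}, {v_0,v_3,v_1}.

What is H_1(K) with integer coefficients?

K has 8 vertices, 13 edges, 4 triangles.
rank ∂_1 = 7, rank ∂_2 = 4 ⇒ b_1 = 13 − 7 − 4 = 2; all invariant factors of ∂_2 are 1 so no torsion. So H_1 ≅ Z^2.

H_1 = Z^2.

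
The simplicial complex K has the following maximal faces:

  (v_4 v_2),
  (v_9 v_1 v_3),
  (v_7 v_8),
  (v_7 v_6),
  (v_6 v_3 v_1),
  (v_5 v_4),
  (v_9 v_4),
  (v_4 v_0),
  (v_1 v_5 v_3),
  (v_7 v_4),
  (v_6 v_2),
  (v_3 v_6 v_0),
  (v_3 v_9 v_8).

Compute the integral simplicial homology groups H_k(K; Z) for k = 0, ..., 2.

H_0 = Z,  H_1 = Z^5,  H_2 = 0.

K has 10 vertices, 19 edges, 5 triangles.
rank ∂_0 = 0, rank ∂_1 = 9 ⇒ b_0 = 10 − 0 − 9 = 1; all invariant factors of ∂_1 are 1 so no torsion. So H_0 = Z.
rank ∂_1 = 9, rank ∂_2 = 5 ⇒ b_1 = 19 − 9 − 5 = 5; all invariant factors of ∂_2 are 1 so no torsion. So H_1 = Z^5.
rank ∂_2 = 5, rank ∂_3 = 0 ⇒ b_2 = 5 − 5 − 0 = 0. So H_2 = 0.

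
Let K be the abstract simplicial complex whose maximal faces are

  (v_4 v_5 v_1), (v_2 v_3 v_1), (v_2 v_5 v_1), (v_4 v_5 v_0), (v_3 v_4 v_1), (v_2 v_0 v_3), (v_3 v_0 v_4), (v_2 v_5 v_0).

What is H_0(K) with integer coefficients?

H_0 ≅ Z.

Order the vertices as v_0 < v_1 < v_2 < v_3 < v_4 < v_5. Listing each simplex with vertices in this order, K has dimension 2 with simplices:

  0-simplices (6): [v_0], [v_1], [v_2], [v_3], [v_4], [v_5]
  1-simplices (12): [v_0,v_2], [v_0,v_3], [v_0,v_4], [v_0,v_5], [v_1,v_2], [v_1,v_3], [v_1,v_4], [v_1,v_5], [v_2,v_3], [v_2,v_5], [v_3,v_4], [v_4,v_5]
  2-simplices (8): [v_0,v_2,v_3], [v_0,v_2,v_5], [v_0,v_3,v_4], [v_0,v_4,v_5], [v_1,v_2,v_3], [v_1,v_2,v_5], [v_1,v_3,v_4], [v_1,v_4,v_5]

giving chain groups C_0 ≅ Z^6, C_1 ≅ Z^12, C_2 ≅ Z^8.

The boundary map ∂_1: C_1 → C_0 is given by ∂[p,q] = [q] − [p].
The resulting 6×12 matrix has rank 5, and its Smith normal form has invariant factors (1,1,1,1,1).

The boundary map ∂_2: C_2 → C_1 sends each 2-simplex [p,q,r] to [q,r] − [p,r] + [p,q]. For instance
  ∂[v_1,v_4,v_5] = [v_4,v_5] − [v_1,v_5] + [v_1,v_4],
  ∂[v_0,v_3,v_4] = [v_3,v_4] − [v_0,v_4] + [v_0,v_3].
This gives a 12×8 integer matrix of rank 7; reducing to Smith normal form yields diagonal entries (1,1,1,1,1,1,1).

Computing H_k = (kernel of ∂_k) / (image of ∂_{k+1}):

  H_0: rank C_0 − rank ∂_1 = 6 − 5 = 1, and the invariant factors of ∂_1 are all 1, so H_0 ≅ Z.

(K is a triangulation of the 2-sphere S^2.)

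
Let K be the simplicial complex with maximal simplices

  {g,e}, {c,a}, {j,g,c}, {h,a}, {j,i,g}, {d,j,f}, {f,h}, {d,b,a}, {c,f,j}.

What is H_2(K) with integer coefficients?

Order the vertices as a < b < c < d < e < f < g < h < i < j. Listing each simplex with vertices in this order, K has dimension 2 with simplices:

  0-simplices (10): a, b, c, d, e, f, g, h, i, j
  1-simplices (16): ab, ac, ad, ah, bd, cf, cg, cj, df, dj, eg, fh, fj, gi, gj, ij
  2-simplices (5): abd, cfj, cgj, dfj, gij

so the chain groups are C_0 ≅ Z^10, C_1 ≅ Z^16, C_2 ≅ Z^5.

∂_1: C_1 → C_0 sends each edge [p,q] (with p < q) to q − p.
The resulting 10×16 matrix has rank 9, and its Smith normal form has invariant factors (1,1,1,1,1,1,1,1,1).

The boundary map ∂_2: C_2 → C_1 sends each 2-simplex [p,q,r] to [q,r] − [p,r] + [p,q]. For instance
  ∂cfj = fj − cj + cf,
  ∂gij = ij − gj + gi.
The resulting 16×5 matrix has rank 5, and its Smith normal form has invariant factors (1,1,1,1,1).

Now H_k = ker ∂_k / im ∂_{k+1}, so:

  H_2: rank ker ∂_2 − rank ∂_3 = (5 − 5) − 0 = 0, and there is no ∂_3, so H_2 = 0.

H_2 ≅ 0.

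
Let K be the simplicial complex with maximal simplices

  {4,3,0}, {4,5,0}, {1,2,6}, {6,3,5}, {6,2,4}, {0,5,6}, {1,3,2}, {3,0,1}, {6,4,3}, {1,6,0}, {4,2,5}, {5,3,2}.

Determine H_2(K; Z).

H_2 = 0.

Fix the vertex order 0 < 1 < 2 < 3 < 4 < 5 < 6 and write every simplex with vertices in increasing order. Then dim K = 2 and the simplices of K are:

  0-simplices (7): [0], [1], [2], [3], [4], [5], [6]
  1-simplices (18): [0,1], [0,3], [0,4], [0,5], [0,6], [1,2], [1,3], [1,6], [2,3], [2,4], [2,5], [2,6], [3,4], [3,5], [3,6], [4,5], [4,6], [5,6]
  2-simplices (12): [0,1,3], [0,1,6], [0,3,4], [0,4,5], [0,5,6], [1,2,3], [1,2,6], [2,3,5], [2,4,5], [2,4,6], [3,4,6], [3,5,6]

so the chain groups are C_0 ≅ Z^7, C_1 ≅ Z^18, C_2 ≅ Z^12.

Boundary ∂_1: C_1 → C_0 sends each edge [p,q] (with p < q) to q − p.
The resulting 7×18 matrix has rank 6, and its Smith normal form has invariant factors (1,1,1,1,1,1).

The boundary map ∂_2: C_2 → C_1 acts by ∂[p,q,r] = [q,r] − [p,r] + [p,q]. For instance
  ∂[3,5,6] = [5,6] − [3,6] + [3,5],
  ∂[2,4,5] = [4,5] − [2,5] + [2,4].
The 18×12 boundary matrix has rank 12 and Smith normal form diag(1,1,1,1,1,1,1,1,1,1,1,2).

From H_k ≅ ker(∂_k) / im(∂_{k+1}) we obtain:

  H_2: rank ker ∂_2 − rank ∂_3 = (12 − 12) − 0 = 0, and there is no ∂_3, so H_2 = 0.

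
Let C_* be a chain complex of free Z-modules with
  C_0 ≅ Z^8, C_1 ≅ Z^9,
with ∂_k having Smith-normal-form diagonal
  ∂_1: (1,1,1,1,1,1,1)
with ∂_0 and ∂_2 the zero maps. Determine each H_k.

H_0 ≅ Z,  H_1 ≅ Z^2.

H_0: b_0 = 8 − 0 − 7 = 1; torsion from ∂_1 factors > 1: none. So H_0 ≅ Z.
H_1: b_1 = 9 − 7 − 0 = 2; torsion from ∂_2 factors > 1: none. So H_1 ≅ Z^2.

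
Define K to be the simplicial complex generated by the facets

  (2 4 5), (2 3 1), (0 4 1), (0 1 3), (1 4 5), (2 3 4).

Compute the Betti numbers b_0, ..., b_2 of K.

b_0 = 1, b_1 = 1, b_2 = 0.

We work with the vertex ordering 0 < 1 < 2 < 3 < 4 < 5. The simplices of K, each written with vertices in increasing order, are:

  0-simplices (6): [0], [1], [2], [3], [4], [5]
  1-simplices (12): [0,1], [0,3], [0,4], [1,2], [1,3], [1,4], [1,5], [2,3], [2,4], [2,5], [3,4], [4,5]
  2-simplices (6): [0,1,3], [0,1,4], [1,2,3], [1,4,5], [2,3,4], [2,4,5]

giving chain groups C_0 ≅ Z^6, C_1 ≅ Z^12, C_2 ≅ Z^6.

∂_1: C_1 → C_0 sends each edge [p,q] (with p < q) to q − p. For instance
  ∂[1,4] = [4] − [1].
The 6×12 boundary matrix has rank 5 and Smith normal form diag(1,1,1,1,1).

∂_2: C_2 → C_1 sends each 2-simplex [p,q,r] to [q,r] − [p,r] + [p,q]. For instance
  ∂[1,4,5] = [4,5] − [1,5] + [1,4],
  ∂[0,1,3] = [1,3] − [0,3] + [0,1].
This gives a 12×6 integer matrix of rank 6; reducing to Smith normal form yields diagonal entries (1,1,1,1,1,1).

Computing H_k = (kernel of ∂_k) / (image of ∂_{k+1}):

  H_0: rank C_0 − rank ∂_1 = 6 − 5 = 1, and the invariant factors of ∂_1 are all 1, so H_0 = Z.
  H_1: rank ker ∂_1 − rank ∂_2 = (12 − 5) − 6 = 1, and the invariant factors of ∂_2 are all 1, so H_1 = Z.
  H_2: rank ker ∂_2 − rank ∂_3 = (6 − 6) − 0 = 0, and there is no ∂_3, so H_2 = 0.

As a check, the Euler characteristic is 6 − 12 + 6 = 0, which agrees with 1 − 1 + 0 = 0.

Hence the Betti numbers are b_0 = 1, b_1 = 1, b_2 = 0.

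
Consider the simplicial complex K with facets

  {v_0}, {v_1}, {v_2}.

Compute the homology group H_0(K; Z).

We work with the vertex ordering v_0 < v_1 < v_2. The simplices of K, each written with vertices in increasing order, are:

  0-simplices (3): [v_0], [v_1], [v_2]

Hence C_0 ≅ Z^3.

From H_k ≅ ker(∂_k) / im(∂_{k+1}) we obtain:

  H_0: rank C_0 − rank ∂_1 = 3 − 0 = 3, and there is no ∂_1, so H_0 ≅ Z^3.

H_0 ≅ Z^3.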